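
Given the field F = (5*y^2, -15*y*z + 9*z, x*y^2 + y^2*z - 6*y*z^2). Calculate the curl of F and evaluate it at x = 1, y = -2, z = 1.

(∇×F)₁ = ∂F₃/∂y − ∂F₂/∂z = 2*x*y + 2*y*z + 15*y - 6*z^2 - 9
(∇×F)₂ = ∂F₁/∂z − ∂F₃/∂x = -y^2
(∇×F)₃ = ∂F₂/∂x − ∂F₁/∂y = -10*y
∇×F = (2*x*y + 2*y*z + 15*y - 6*z^2 - 9, -y^2, -10*y)
At (1, -2, 1): (-53, -4, 20).

(-53, -4, 20)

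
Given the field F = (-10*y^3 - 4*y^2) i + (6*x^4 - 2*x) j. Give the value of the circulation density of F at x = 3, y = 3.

∂F₂/∂x = 24*x^3 - 2
∂F₁/∂y = -30*y^2 - 8*y
Scalar curl = 24*x^3 + 30*y^2 + 8*y - 2
At (3, 3): 940.

940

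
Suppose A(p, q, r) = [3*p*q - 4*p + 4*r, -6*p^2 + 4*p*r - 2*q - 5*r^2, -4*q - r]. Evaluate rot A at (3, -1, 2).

(4, 4, -37)

(∇×A)₁ = ∂A₃/∂q − ∂A₂/∂r = -4*p + 10*r - 4
(∇×A)₂ = ∂A₁/∂r − ∂A₃/∂p = 4
(∇×A)₃ = ∂A₂/∂p − ∂A₁/∂q = -15*p + 4*r
∇×A = (-4*p + 10*r - 4, 4, -15*p + 4*r)
At (3, -1, 2): (4, 4, -37).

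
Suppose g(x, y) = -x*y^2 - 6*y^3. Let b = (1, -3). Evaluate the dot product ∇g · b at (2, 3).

513

∂g/∂x = -y^2
∂g/∂y = -2*x*y - 18*y^2
∇g at (2, 3) = (-9, -174)
∇g · b = (-9)(1) + (-174)(-3) = 513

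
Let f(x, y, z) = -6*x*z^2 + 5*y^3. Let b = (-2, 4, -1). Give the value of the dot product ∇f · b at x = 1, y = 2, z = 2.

∂f/∂x = -6*z^2
∂f/∂y = 15*y^2
∂f/∂z = -12*x*z
∇f at (1, 2, 2) = (-24, 60, -24)
∇f · b = (-24)(-2) + (60)(4) + (-24)(-1) = 312

312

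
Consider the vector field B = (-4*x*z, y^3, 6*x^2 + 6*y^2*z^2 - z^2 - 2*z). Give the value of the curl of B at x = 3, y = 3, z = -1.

(∇×B)₁ = ∂B₃/∂y − ∂B₂/∂z = 12*y*z^2
(∇×B)₂ = ∂B₁/∂z − ∂B₃/∂x = -16*x
(∇×B)₃ = ∂B₂/∂x − ∂B₁/∂y = 0
∇×B = (12*y*z^2, -16*x, 0)
At (3, 3, -1): (36, -48, 0).

(36, -48, 0)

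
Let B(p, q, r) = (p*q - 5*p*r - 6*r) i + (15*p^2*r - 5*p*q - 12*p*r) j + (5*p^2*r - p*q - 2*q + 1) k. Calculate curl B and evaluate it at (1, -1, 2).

(-6, -32, 40)

(∇×B)₁ = ∂B₃/∂q − ∂B₂/∂r = -15*p^2 + 11*p - 2
(∇×B)₂ = ∂B₁/∂r − ∂B₃/∂p = -10*p*r - 5*p + q - 6
(∇×B)₃ = ∂B₂/∂p − ∂B₁/∂q = 30*p*r - p - 5*q - 12*r
∇×B = (-15*p^2 + 11*p - 2, -10*p*r - 5*p + q - 6, 30*p*r - p - 5*q - 12*r)
At (1, -1, 2): (-6, -32, 40).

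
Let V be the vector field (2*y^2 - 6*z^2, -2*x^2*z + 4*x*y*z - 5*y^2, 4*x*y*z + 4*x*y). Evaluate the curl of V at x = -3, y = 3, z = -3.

(∇×V)₁ = ∂V₃/∂y − ∂V₂/∂z = 2*x^2 - 4*x*y + 4*x*z + 4*x
(∇×V)₂ = ∂V₁/∂z − ∂V₃/∂x = -4*y*z - 4*y - 12*z
(∇×V)₃ = ∂V₂/∂x − ∂V₁/∂y = -4*x*z + 4*y*z - 4*y
∇×V = (2*x^2 - 4*x*y + 4*x*z + 4*x, -4*y*z - 4*y - 12*z, -4*x*z + 4*y*z - 4*y)
At (-3, 3, -3): (78, 60, -84).

(78, 60, -84)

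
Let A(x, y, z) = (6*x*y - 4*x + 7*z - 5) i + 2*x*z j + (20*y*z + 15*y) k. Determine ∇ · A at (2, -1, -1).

-30

∂A₁/∂x = 6*y - 4
∂A₂/∂y = 0
∂A₃/∂z = 20*y
∇·A = 26*y - 4
At (2, -1, -1): -30.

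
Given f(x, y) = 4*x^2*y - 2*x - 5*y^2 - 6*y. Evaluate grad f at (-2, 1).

(-18, 0)

∂f/∂x = 8*x*y - 2
∂f/∂y = 4*x^2 - 10*y - 6
∇f = (8*x*y - 2, 4*x^2 - 10*y - 6)
At (-2, 1): (-18, 0).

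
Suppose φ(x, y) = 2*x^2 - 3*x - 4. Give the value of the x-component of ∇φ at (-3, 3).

-15

(∇φ)_1 = ∂φ/∂x = 4*x - 3
At (-3, 3): -15.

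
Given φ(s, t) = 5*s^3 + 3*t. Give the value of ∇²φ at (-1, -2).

-30

∂²φ/∂s² = 30*s
∂²φ/∂t² = 0
∇²φ = 30*s
At (-1, -2): -30.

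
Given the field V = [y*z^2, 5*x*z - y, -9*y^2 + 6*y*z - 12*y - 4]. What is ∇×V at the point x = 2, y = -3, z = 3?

(∇×V)₁ = ∂V₃/∂y − ∂V₂/∂z = -5*x - 18*y + 6*z - 12
(∇×V)₂ = ∂V₁/∂z − ∂V₃/∂x = 2*y*z
(∇×V)₃ = ∂V₂/∂x − ∂V₁/∂y = -z^2 + 5*z
∇×V = (-5*x - 18*y + 6*z - 12, 2*y*z, -z^2 + 5*z)
At (2, -3, 3): (50, -18, 6).

(50, -18, 6)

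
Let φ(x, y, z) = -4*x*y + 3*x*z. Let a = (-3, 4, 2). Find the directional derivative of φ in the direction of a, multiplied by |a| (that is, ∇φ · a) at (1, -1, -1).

∂φ/∂x = -4*y + 3*z
∂φ/∂y = -4*x
∂φ/∂z = 3*x
∇φ at (1, -1, -1) = (1, -4, 3)
∇φ · a = (1)(-3) + (-4)(4) + (3)(2) = -13

-13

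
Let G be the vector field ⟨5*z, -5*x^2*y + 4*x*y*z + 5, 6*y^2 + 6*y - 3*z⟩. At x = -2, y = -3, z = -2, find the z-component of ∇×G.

-36

(∇×G)_3 = ∂G₂/∂x − ∂G₁/∂y
= -10*x*y + 4*y*z − (0)
= -10*x*y + 4*y*z
At (-2, -3, -2): -36.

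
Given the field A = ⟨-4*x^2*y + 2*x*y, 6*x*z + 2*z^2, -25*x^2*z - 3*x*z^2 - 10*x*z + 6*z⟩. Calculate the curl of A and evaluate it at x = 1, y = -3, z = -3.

(6, -153, -16)

(∇×A)₁ = ∂A₃/∂y − ∂A₂/∂z = -6*x - 4*z
(∇×A)₂ = ∂A₁/∂z − ∂A₃/∂x = 50*x*z + 3*z^2 + 10*z
(∇×A)₃ = ∂A₂/∂x − ∂A₁/∂y = 4*x^2 - 2*x + 6*z
∇×A = (-6*x - 4*z, 50*x*z + 3*z^2 + 10*z, 4*x^2 - 2*x + 6*z)
At (1, -3, -3): (6, -153, -16).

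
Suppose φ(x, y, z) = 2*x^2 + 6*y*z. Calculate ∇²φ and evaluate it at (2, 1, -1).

4

∂²φ/∂x² = 4
∂²φ/∂y² = 0
∂²φ/∂z² = 0
∇²φ = 4
At (2, 1, -1): 4.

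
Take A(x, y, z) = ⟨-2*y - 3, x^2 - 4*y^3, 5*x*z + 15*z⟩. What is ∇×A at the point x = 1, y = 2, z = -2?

(0, 10, 4)

(∇×A)₁ = ∂A₃/∂y − ∂A₂/∂z = 0
(∇×A)₂ = ∂A₁/∂z − ∂A₃/∂x = -5*z
(∇×A)₃ = ∂A₂/∂x − ∂A₁/∂y = 2*x + 2
∇×A = (0, -5*z, 2*x + 2)
At (1, 2, -2): (0, 10, 4).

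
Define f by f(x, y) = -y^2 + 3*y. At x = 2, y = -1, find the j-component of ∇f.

5

(∇f)_2 = ∂f/∂y = -2*y + 3
At (2, -1): 5.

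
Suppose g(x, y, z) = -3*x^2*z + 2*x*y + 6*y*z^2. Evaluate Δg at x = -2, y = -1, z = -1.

∂²g/∂x² = -6*z
∂²g/∂y² = 0
∂²g/∂z² = 12*y
∇²g = 12*y - 6*z
At (-2, -1, -1): -6.

-6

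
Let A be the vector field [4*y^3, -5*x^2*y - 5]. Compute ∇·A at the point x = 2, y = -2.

-20

∂A₁/∂x = 0
∂A₂/∂y = -5*x^2
∇·A = -5*x^2
At (2, -2): -20.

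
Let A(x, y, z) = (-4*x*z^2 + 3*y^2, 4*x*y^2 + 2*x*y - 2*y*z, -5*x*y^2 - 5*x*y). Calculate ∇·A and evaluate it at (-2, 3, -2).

∂A₁/∂x = -4*z^2
∂A₂/∂y = 8*x*y + 2*x - 2*z
∂A₃/∂z = 0
∇·A = 8*x*y + 2*x - 4*z^2 - 2*z
At (-2, 3, -2): -64.

-64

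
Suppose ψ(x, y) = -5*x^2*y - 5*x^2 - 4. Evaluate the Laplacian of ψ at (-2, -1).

∂²ψ/∂x² = -10*(y + 1)
∂²ψ/∂y² = 0
∇²ψ = -10*y - 10
At (-2, -1): 0.

0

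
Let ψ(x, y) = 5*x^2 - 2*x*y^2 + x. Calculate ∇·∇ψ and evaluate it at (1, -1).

6

∂²ψ/∂x² = 10
∂²ψ/∂y² = -4*x
∇²ψ = -4*x + 10
At (1, -1): 6.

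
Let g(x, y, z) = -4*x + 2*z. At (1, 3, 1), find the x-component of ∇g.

(∇g)_1 = ∂g/∂x = -4
At (1, 3, 1): -4.

-4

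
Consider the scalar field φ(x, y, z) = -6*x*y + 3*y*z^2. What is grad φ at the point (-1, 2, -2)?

∂φ/∂x = -6*y
∂φ/∂y = -6*x + 3*z^2
∂φ/∂z = 6*y*z
∇φ = (-6*y, -6*x + 3*z^2, 6*y*z)
At (-1, 2, -2): (-12, 18, -24).

(-12, 18, -24)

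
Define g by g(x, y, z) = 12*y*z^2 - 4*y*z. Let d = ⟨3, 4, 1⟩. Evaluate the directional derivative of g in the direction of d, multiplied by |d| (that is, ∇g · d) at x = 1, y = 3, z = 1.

∂g/∂x = 0
∂g/∂y = 12*z^2 - 4*z
∂g/∂z = 24*y*z - 4*y
∇g at (1, 3, 1) = (0, 8, 60)
∇g · d = (0)(3) + (8)(4) + (60)(1) = 92

92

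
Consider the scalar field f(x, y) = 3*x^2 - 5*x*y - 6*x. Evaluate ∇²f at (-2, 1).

6

∂²f/∂x² = 6
∂²f/∂y² = 0
∇²f = 6
At (-2, 1): 6.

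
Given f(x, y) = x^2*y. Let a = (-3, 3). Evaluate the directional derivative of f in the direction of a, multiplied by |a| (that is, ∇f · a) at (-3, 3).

81

∂f/∂x = 2*x*y
∂f/∂y = x^2
∇f at (-3, 3) = (-18, 9)
∇f · a = (-18)(-3) + (9)(3) = 81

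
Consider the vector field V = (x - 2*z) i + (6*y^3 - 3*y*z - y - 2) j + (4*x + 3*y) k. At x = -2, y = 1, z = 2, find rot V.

(∇×V)₁ = ∂V₃/∂y − ∂V₂/∂z = 3*y + 3
(∇×V)₂ = ∂V₁/∂z − ∂V₃/∂x = -6
(∇×V)₃ = ∂V₂/∂x − ∂V₁/∂y = 0
∇×V = (3*y + 3, -6, 0)
At (-2, 1, 2): (6, -6, 0).

(6, -6, 0)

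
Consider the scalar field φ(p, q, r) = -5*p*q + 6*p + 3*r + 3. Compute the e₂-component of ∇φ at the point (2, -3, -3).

(∇φ)_2 = ∂φ/∂q = -5*p
At (2, -3, -3): -10.

-10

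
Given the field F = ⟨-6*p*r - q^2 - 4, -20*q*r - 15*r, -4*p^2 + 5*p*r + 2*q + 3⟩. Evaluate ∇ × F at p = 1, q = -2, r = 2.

(-23, -8, -4)

(∇×F)₁ = ∂F₃/∂q − ∂F₂/∂r = 20*q + 17
(∇×F)₂ = ∂F₁/∂r − ∂F₃/∂p = 2*p - 5*r
(∇×F)₃ = ∂F₂/∂p − ∂F₁/∂q = 2*q
∇×F = (20*q + 17, 2*p - 5*r, 2*q)
At (1, -2, 2): (-23, -8, -4).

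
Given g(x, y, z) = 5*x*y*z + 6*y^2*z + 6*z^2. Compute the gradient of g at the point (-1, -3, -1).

(15, 41, 57)

∂g/∂x = 5*y*z
∂g/∂y = 5*x*z + 12*y*z
∂g/∂z = 5*x*y + 6*y^2 + 12*z
∇g = (5*y*z, 5*x*z + 12*y*z, 5*x*y + 6*y^2 + 12*z)
At (-1, -3, -1): (15, 41, 57).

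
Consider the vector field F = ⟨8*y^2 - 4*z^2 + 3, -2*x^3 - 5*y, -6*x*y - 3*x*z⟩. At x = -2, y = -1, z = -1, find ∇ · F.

∂F₁/∂x = 0
∂F₂/∂y = -5
∂F₃/∂z = -3*x
∇·F = -3*x - 5
At (-2, -1, -1): 1.

1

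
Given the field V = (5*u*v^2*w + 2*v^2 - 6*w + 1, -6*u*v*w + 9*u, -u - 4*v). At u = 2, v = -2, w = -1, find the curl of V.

(-28, 35, -35)

(∇×V)₁ = ∂V₃/∂v − ∂V₂/∂w = 6*u*v - 4
(∇×V)₂ = ∂V₁/∂w − ∂V₃/∂u = 5*u*v^2 - 5
(∇×V)₃ = ∂V₂/∂u − ∂V₁/∂v = -10*u*v*w - 6*v*w - 4*v + 9
∇×V = (6*u*v - 4, 5*u*v^2 - 5, -10*u*v*w - 6*v*w - 4*v + 9)
At (2, -2, -1): (-28, 35, -35).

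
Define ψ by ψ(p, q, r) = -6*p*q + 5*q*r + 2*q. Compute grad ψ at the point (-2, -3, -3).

(18, -1, -15)

∂ψ/∂p = -6*q
∂ψ/∂q = -6*p + 5*r + 2
∂ψ/∂r = 5*q
∇ψ = (-6*q, -6*p + 5*r + 2, 5*q)
At (-2, -3, -3): (18, -1, -15).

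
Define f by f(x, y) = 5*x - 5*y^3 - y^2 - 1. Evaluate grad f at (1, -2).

(5, -56)

∂f/∂x = 5
∂f/∂y = -15*y^2 - 2*y
∇f = (5, -15*y^2 - 2*y)
At (1, -2): (5, -56).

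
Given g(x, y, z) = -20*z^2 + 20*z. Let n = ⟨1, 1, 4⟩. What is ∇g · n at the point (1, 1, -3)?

560

∂g/∂x = 0
∂g/∂y = 0
∂g/∂z = -40*z + 20
∇g at (1, 1, -3) = (0, 0, 140)
∇g · n = (0)(1) + (0)(1) + (140)(4) = 560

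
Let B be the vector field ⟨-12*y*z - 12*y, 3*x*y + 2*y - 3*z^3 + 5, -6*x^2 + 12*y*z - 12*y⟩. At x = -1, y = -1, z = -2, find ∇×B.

(0, 0, -15)

(∇×B)₁ = ∂B₃/∂y − ∂B₂/∂z = 9*z^2 + 12*z - 12
(∇×B)₂ = ∂B₁/∂z − ∂B₃/∂x = 12*x - 12*y
(∇×B)₃ = ∂B₂/∂x − ∂B₁/∂y = 3*y + 12*z + 12
∇×B = (9*z^2 + 12*z - 12, 12*x - 12*y, 3*y + 12*z + 12)
At (-1, -1, -2): (0, 0, -15).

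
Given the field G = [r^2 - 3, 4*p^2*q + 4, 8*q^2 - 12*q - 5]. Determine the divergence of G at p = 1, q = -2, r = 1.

4

∂G₁/∂p = 0
∂G₂/∂q = 4*p^2
∂G₃/∂r = 0
∇·G = 4*p^2
At (1, -2, 1): 4.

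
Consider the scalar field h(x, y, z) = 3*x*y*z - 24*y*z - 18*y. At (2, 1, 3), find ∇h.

(9, -72, -18)

∂h/∂x = 3*y*z
∂h/∂y = 3*x*z - 24*z - 18
∂h/∂z = 3*x*y - 24*y
∇h = (3*y*z, 3*x*z - 24*z - 18, 3*x*y - 24*y)
At (2, 1, 3): (9, -72, -18).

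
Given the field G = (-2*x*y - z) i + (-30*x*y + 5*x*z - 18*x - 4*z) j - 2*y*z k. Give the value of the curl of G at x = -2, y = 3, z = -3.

(20, -1, -127)

(∇×G)₁ = ∂G₃/∂y − ∂G₂/∂z = -5*x - 2*z + 4
(∇×G)₂ = ∂G₁/∂z − ∂G₃/∂x = -1
(∇×G)₃ = ∂G₂/∂x − ∂G₁/∂y = 2*x - 30*y + 5*z - 18
∇×G = (-5*x - 2*z + 4, -1, 2*x - 30*y + 5*z - 18)
At (-2, 3, -3): (20, -1, -127).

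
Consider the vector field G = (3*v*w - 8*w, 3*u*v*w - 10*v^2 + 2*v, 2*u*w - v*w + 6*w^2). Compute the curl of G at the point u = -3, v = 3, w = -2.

(29, 5, -12)

(∇×G)₁ = ∂G₃/∂v − ∂G₂/∂w = -3*u*v - w
(∇×G)₂ = ∂G₁/∂w − ∂G₃/∂u = 3*v - 2*w - 8
(∇×G)₃ = ∂G₂/∂u − ∂G₁/∂v = 3*v*w - 3*w
∇×G = (-3*u*v - w, 3*v - 2*w - 8, 3*v*w - 3*w)
At (-3, 3, -2): (29, 5, -12).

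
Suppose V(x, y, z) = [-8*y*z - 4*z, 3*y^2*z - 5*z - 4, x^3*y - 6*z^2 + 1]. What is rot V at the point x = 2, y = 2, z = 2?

(1, -44, 16)

(∇×V)₁ = ∂V₃/∂y − ∂V₂/∂z = x^3 - 3*y^2 + 5
(∇×V)₂ = ∂V₁/∂z − ∂V₃/∂x = -3*x^2*y - 8*y - 4
(∇×V)₃ = ∂V₂/∂x − ∂V₁/∂y = 8*z
∇×V = (x^3 - 3*y^2 + 5, -3*x^2*y - 8*y - 4, 8*z)
At (2, 2, 2): (1, -44, 16).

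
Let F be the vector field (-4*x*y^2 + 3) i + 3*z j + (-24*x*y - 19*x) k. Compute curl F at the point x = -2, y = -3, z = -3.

(45, -53, 48)

(∇×F)₁ = ∂F₃/∂y − ∂F₂/∂z = -24*x - 3
(∇×F)₂ = ∂F₁/∂z − ∂F₃/∂x = 24*y + 19
(∇×F)₃ = ∂F₂/∂x − ∂F₁/∂y = 8*x*y
∇×F = (-24*x - 3, 24*y + 19, 8*x*y)
At (-2, -3, -3): (45, -53, 48).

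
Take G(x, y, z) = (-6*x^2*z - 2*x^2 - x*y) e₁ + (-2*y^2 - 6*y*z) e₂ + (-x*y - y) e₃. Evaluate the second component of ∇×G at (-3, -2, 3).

-56

(∇×G)_2 = ∂G₁/∂z − ∂G₃/∂x
= -6*x^2 − (-y)
= -6*x^2 + y
At (-3, -2, 3): -56.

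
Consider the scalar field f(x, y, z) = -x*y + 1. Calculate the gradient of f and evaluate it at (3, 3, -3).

(-3, -3, 0)

∂f/∂x = -y
∂f/∂y = -x
∂f/∂z = 0
∇f = (-y, -x, 0)
At (3, 3, -3): (-3, -3, 0).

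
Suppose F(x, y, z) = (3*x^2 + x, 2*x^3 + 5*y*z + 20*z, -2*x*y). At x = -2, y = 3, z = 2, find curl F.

(-31, 6, 24)

(∇×F)₁ = ∂F₃/∂y − ∂F₂/∂z = -2*x - 5*y - 20
(∇×F)₂ = ∂F₁/∂z − ∂F₃/∂x = 2*y
(∇×F)₃ = ∂F₂/∂x − ∂F₁/∂y = 6*x^2
∇×F = (-2*x - 5*y - 20, 2*y, 6*x^2)
At (-2, 3, 2): (-31, 6, 24).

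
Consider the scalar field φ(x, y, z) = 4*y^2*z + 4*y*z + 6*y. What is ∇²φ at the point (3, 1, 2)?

∂²φ/∂x² = 0
∂²φ/∂y² = 8*z
∂²φ/∂z² = 0
∇²φ = 8*z
At (3, 1, 2): 16.

16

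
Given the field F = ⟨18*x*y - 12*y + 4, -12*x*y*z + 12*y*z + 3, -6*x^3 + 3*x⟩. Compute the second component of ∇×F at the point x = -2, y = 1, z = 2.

(∇×F)_2 = ∂F₁/∂z − ∂F₃/∂x
= 0 − (-18*x^2 + 3)
= 18*x^2 - 3
At (-2, 1, 2): 69.

69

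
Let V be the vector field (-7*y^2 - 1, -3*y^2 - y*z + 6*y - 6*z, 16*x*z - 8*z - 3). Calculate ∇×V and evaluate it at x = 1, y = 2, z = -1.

(∇×V)₁ = ∂V₃/∂y − ∂V₂/∂z = y + 6
(∇×V)₂ = ∂V₁/∂z − ∂V₃/∂x = -16*z
(∇×V)₃ = ∂V₂/∂x − ∂V₁/∂y = 14*y
∇×V = (y + 6, -16*z, 14*y)
At (1, 2, -1): (8, 16, 28).

(8, 16, 28)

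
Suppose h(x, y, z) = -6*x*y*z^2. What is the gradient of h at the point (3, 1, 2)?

∂h/∂x = -6*y*z^2
∂h/∂y = -6*x*z^2
∂h/∂z = -12*x*y*z
∇h = (-6*y*z^2, -6*x*z^2, -12*x*y*z)
At (3, 1, 2): (-24, -72, -72).

(-24, -72, -72)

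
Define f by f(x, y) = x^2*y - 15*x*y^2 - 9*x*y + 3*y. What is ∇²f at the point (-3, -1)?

∂²f/∂x² = 2*y
∂²f/∂y² = -30*x
∇²f = -30*x + 2*y
At (-3, -1): 88.

88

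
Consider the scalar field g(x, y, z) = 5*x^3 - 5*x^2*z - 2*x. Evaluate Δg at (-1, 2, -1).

-20

∂²g/∂x² = 10*(3*x - z)
∂²g/∂y² = 0
∂²g/∂z² = 0
∇²g = 30*x - 10*z
At (-1, 2, -1): -20.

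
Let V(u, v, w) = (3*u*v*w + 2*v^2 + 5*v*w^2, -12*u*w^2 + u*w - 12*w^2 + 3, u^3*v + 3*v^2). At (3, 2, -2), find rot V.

(-156, -76, -60)

(∇×V)₁ = ∂V₃/∂v − ∂V₂/∂w = u^3 + 24*u*w - u + 6*v + 24*w
(∇×V)₂ = ∂V₁/∂w − ∂V₃/∂u = -3*u^2*v + 3*u*v + 10*v*w
(∇×V)₃ = ∂V₂/∂u − ∂V₁/∂v = -3*u*w - 4*v - 17*w^2 + w
∇×V = (u^3 + 24*u*w - u + 6*v + 24*w, -3*u^2*v + 3*u*v + 10*v*w, -3*u*w - 4*v - 17*w^2 + w)
At (3, 2, -2): (-156, -76, -60).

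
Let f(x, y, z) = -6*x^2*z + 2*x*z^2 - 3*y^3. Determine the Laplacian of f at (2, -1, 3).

∂²f/∂x² = -12*z
∂²f/∂y² = -18*y
∂²f/∂z² = 4*x
∇²f = 4*x - 18*y - 12*z
At (2, -1, 3): -10.

-10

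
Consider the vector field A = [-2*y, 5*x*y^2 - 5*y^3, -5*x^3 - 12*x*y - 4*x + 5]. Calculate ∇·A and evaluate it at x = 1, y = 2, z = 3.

∂A₁/∂x = 0
∂A₂/∂y = 10*x*y - 15*y^2
∂A₃/∂z = 0
∇·A = 10*x*y - 15*y^2
At (1, 2, 3): -40.

-40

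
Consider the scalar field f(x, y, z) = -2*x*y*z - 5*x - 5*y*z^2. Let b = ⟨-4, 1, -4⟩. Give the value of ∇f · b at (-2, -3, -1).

203

∂f/∂x = -2*y*z - 5
∂f/∂y = -2*x*z - 5*z^2
∂f/∂z = -2*x*y - 10*y*z
∇f at (-2, -3, -1) = (-11, -9, -42)
∇f · b = (-11)(-4) + (-9)(1) + (-42)(-4) = 203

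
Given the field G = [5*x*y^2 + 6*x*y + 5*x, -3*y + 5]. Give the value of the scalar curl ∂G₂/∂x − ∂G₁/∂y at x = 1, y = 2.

∂G₂/∂x = 0
∂G₁/∂y = 10*x*y + 6*x
Scalar curl = -10*x*y - 6*x
At (1, 2): -26.

-26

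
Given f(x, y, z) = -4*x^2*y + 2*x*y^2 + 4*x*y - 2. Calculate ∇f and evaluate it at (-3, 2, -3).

(64, -72, 0)

∂f/∂x = -8*x*y + 2*y^2 + 4*y
∂f/∂y = -4*x^2 + 4*x*y + 4*x
∂f/∂z = 0
∇f = (-8*x*y + 2*y^2 + 4*y, -4*x^2 + 4*x*y + 4*x, 0)
At (-3, 2, -3): (64, -72, 0).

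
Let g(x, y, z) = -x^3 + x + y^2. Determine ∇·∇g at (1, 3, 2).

-4

∂²g/∂x² = -6*x
∂²g/∂y² = 2
∂²g/∂z² = 0
∇²g = -6*x + 2
At (1, 3, 2): -4.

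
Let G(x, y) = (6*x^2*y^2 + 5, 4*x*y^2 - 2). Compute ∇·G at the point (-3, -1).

∂G₁/∂x = 12*x*y^2
∂G₂/∂y = 8*x*y
∇·G = 12*x*y^2 + 8*x*y
At (-3, -1): -12.

-12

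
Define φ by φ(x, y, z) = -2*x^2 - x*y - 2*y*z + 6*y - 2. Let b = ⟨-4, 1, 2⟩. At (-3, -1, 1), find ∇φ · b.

∂φ/∂x = -4*x - y
∂φ/∂y = -x - 2*z + 6
∂φ/∂z = -2*y
∇φ at (-3, -1, 1) = (13, 7, 2)
∇φ · b = (13)(-4) + (7)(1) + (2)(2) = -41

-41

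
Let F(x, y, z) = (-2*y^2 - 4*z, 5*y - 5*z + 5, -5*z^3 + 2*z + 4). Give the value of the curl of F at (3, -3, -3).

(5, -4, -12)

(∇×F)₁ = ∂F₃/∂y − ∂F₂/∂z = 5
(∇×F)₂ = ∂F₁/∂z − ∂F₃/∂x = -4
(∇×F)₃ = ∂F₂/∂x − ∂F₁/∂y = 4*y
∇×F = (5, -4, 4*y)
At (3, -3, -3): (5, -4, -12).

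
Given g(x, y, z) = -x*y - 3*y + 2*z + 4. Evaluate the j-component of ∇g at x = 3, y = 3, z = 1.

-6

(∇g)_2 = ∂g/∂y = -x - 3
At (3, 3, 1): -6.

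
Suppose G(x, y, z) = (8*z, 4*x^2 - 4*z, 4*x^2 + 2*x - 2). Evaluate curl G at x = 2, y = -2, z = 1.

(4, -10, 16)

(∇×G)₁ = ∂G₃/∂y − ∂G₂/∂z = 4
(∇×G)₂ = ∂G₁/∂z − ∂G₃/∂x = -8*x + 6
(∇×G)₃ = ∂G₂/∂x − ∂G₁/∂y = 8*x
∇×G = (4, -8*x + 6, 8*x)
At (2, -2, 1): (4, -10, 16).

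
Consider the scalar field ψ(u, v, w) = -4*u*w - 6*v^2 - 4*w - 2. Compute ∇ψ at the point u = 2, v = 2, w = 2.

∂ψ/∂u = -4*w
∂ψ/∂v = -12*v
∂ψ/∂w = -4*u - 4
∇ψ = (-4*w, -12*v, -4*u - 4)
At (2, 2, 2): (-8, -24, -12).

(-8, -24, -12)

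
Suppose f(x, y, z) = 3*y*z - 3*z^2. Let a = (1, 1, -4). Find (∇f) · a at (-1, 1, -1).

-39

∂f/∂x = 0
∂f/∂y = 3*z
∂f/∂z = 3*y - 6*z
∇f at (-1, 1, -1) = (0, -3, 9)
∇f · a = (0)(1) + (-3)(1) + (9)(-4) = -39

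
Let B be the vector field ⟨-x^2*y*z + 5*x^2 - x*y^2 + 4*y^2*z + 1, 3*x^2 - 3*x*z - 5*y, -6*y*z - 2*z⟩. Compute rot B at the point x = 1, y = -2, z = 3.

(∇×B)₁ = ∂B₃/∂y − ∂B₂/∂z = 3*x - 6*z
(∇×B)₂ = ∂B₁/∂z − ∂B₃/∂x = -x^2*y + 4*y^2
(∇×B)₃ = ∂B₂/∂x − ∂B₁/∂y = x^2*z + 2*x*y + 6*x - 8*y*z - 3*z
∇×B = (3*x - 6*z, -x^2*y + 4*y^2, x^2*z + 2*x*y + 6*x - 8*y*z - 3*z)
At (1, -2, 3): (-15, 18, 44).

(-15, 18, 44)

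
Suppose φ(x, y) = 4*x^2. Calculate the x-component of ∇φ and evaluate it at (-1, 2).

(∇φ)_1 = ∂φ/∂x = 8*x
At (-1, 2): -8.

-8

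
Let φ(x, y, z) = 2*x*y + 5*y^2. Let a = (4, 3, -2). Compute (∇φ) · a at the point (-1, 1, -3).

32

∂φ/∂x = 2*y
∂φ/∂y = 2*x + 10*y
∂φ/∂z = 0
∇φ at (-1, 1, -3) = (2, 8, 0)
∇φ · a = (2)(4) + (8)(3) + (0)(-2) = 32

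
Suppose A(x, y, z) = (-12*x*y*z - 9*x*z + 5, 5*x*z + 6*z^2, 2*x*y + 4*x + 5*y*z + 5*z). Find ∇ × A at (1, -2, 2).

(∇×A)₁ = ∂A₃/∂y − ∂A₂/∂z = -3*x - 7*z
(∇×A)₂ = ∂A₁/∂z − ∂A₃/∂x = -12*x*y - 9*x - 2*y - 4
(∇×A)₃ = ∂A₂/∂x − ∂A₁/∂y = 12*x*z + 5*z
∇×A = (-3*x - 7*z, -12*x*y - 9*x - 2*y - 4, 12*x*z + 5*z)
At (1, -2, 2): (-17, 15, 34).

(-17, 15, 34)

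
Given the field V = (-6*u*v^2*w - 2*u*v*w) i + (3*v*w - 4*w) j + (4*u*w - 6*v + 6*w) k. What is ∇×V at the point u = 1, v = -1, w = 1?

(1, -8, -10)

(∇×V)₁ = ∂V₃/∂v − ∂V₂/∂w = -3*v - 2
(∇×V)₂ = ∂V₁/∂w − ∂V₃/∂u = -6*u*v^2 - 2*u*v - 4*w
(∇×V)₃ = ∂V₂/∂u − ∂V₁/∂v = 12*u*v*w + 2*u*w
∇×V = (-3*v - 2, -6*u*v^2 - 2*u*v - 4*w, 12*u*v*w + 2*u*w)
At (1, -1, 1): (1, -8, -10).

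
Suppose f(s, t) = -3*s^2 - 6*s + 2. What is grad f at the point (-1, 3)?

∂f/∂s = -6*s - 6
∂f/∂t = 0
∇f = (-6*s - 6, 0)
At (-1, 3): (0, 0).

(0, 0)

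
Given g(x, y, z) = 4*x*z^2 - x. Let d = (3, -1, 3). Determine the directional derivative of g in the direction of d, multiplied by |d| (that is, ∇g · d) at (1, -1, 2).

93

∂g/∂x = 4*z^2 - 1
∂g/∂y = 0
∂g/∂z = 8*x*z
∇g at (1, -1, 2) = (15, 0, 16)
∇g · d = (15)(3) + (0)(-1) + (16)(3) = 93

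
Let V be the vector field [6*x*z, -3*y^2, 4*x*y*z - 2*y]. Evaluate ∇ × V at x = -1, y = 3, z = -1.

(2, 6, 0)

(∇×V)₁ = ∂V₃/∂y − ∂V₂/∂z = 4*x*z - 2
(∇×V)₂ = ∂V₁/∂z − ∂V₃/∂x = 6*x - 4*y*z
(∇×V)₃ = ∂V₂/∂x − ∂V₁/∂y = 0
∇×V = (4*x*z - 2, 6*x - 4*y*z, 0)
At (-1, 3, -1): (2, 6, 0).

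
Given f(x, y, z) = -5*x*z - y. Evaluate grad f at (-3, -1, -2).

∂f/∂x = -5*z
∂f/∂y = -1
∂f/∂z = -5*x
∇f = (-5*z, -1, -5*x)
At (-3, -1, -2): (10, -1, 15).

(10, -1, 15)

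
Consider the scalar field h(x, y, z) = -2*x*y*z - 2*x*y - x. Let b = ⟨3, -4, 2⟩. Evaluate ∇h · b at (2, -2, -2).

-15

∂h/∂x = -2*y*z - 2*y - 1
∂h/∂y = -2*x*z - 2*x
∂h/∂z = -2*x*y
∇h at (2, -2, -2) = (-5, 4, 8)
∇h · b = (-5)(3) + (4)(-4) + (8)(2) = -15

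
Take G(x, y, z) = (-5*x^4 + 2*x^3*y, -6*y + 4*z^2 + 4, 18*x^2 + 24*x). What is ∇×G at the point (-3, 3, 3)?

(∇×G)₁ = ∂G₃/∂y − ∂G₂/∂z = -8*z
(∇×G)₂ = ∂G₁/∂z − ∂G₃/∂x = -36*x - 24
(∇×G)₃ = ∂G₂/∂x − ∂G₁/∂y = -2*x^3
∇×G = (-8*z, -36*x - 24, -2*x^3)
At (-3, 3, 3): (-24, 84, 54).

(-24, 84, 54)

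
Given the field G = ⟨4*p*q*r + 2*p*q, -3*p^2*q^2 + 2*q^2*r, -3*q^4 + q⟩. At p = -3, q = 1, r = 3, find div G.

-28

∂G₁/∂p = 4*q*r + 2*q
∂G₂/∂q = -6*p^2*q + 4*q*r
∂G₃/∂r = 0
∇·G = -6*p^2*q + 8*q*r + 2*q
At (-3, 1, 3): -28.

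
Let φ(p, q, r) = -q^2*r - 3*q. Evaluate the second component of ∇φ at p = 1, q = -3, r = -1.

(∇φ)_2 = ∂φ/∂q = -2*q*r - 3
At (1, -3, -1): -9.

-9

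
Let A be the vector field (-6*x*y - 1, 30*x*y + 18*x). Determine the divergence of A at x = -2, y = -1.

∂A₁/∂x = -6*y
∂A₂/∂y = 30*x
∇·A = 30*x - 6*y
At (-2, -1): -54.

-54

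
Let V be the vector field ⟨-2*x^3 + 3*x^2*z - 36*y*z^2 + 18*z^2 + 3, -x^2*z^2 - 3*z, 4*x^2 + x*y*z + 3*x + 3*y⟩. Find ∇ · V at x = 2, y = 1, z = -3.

∂V₁/∂x = -6*x^2 + 6*x*z
∂V₂/∂y = 0
∂V₃/∂z = x*y
∇·V = -6*x^2 + x*y + 6*x*z
At (2, 1, -3): -58.

-58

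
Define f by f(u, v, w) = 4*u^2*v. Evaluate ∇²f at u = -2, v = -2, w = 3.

∂²f/∂u² = 8*v
∂²f/∂v² = 0
∂²f/∂w² = 0
∇²f = 8*v
At (-2, -2, 3): -16.

-16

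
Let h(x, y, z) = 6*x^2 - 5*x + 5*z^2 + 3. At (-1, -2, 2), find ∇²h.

22

∂²h/∂x² = 12
∂²h/∂y² = 0
∂²h/∂z² = 10
∇²h = 22
At (-1, -2, 2): 22.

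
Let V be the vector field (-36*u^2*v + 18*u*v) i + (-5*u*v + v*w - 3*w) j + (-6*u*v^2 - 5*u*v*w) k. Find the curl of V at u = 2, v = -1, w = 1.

(∇×V)₁ = ∂V₃/∂v − ∂V₂/∂w = -12*u*v - 5*u*w - v + 3
(∇×V)₂ = ∂V₁/∂w − ∂V₃/∂u = 6*v^2 + 5*v*w
(∇×V)₃ = ∂V₂/∂u − ∂V₁/∂v = 36*u^2 - 18*u - 5*v
∇×V = (-12*u*v - 5*u*w - v + 3, 6*v^2 + 5*v*w, 36*u^2 - 18*u - 5*v)
At (2, -1, 1): (18, 1, 113).

(18, 1, 113)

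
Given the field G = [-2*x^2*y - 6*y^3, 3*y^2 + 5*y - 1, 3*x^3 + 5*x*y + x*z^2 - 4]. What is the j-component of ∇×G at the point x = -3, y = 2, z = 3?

(∇×G)_2 = ∂G₁/∂z − ∂G₃/∂x
= 0 − (9*x^2 + 5*y + z^2)
= -9*x^2 - 5*y - z^2
At (-3, 2, 3): -100.

-100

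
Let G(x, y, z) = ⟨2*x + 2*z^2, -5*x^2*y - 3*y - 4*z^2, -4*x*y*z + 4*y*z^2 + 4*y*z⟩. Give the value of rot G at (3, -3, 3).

(36, -24, 90)

(∇×G)₁ = ∂G₃/∂y − ∂G₂/∂z = -4*x*z + 4*z^2 + 12*z
(∇×G)₂ = ∂G₁/∂z − ∂G₃/∂x = 4*y*z + 4*z
(∇×G)₃ = ∂G₂/∂x − ∂G₁/∂y = -10*x*y
∇×G = (-4*x*z + 4*z^2 + 12*z, 4*y*z + 4*z, -10*x*y)
At (3, -3, 3): (36, -24, 90).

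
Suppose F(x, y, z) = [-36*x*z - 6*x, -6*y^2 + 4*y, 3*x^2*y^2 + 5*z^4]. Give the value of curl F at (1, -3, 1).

(∇×F)₁ = ∂F₃/∂y − ∂F₂/∂z = 6*x^2*y
(∇×F)₂ = ∂F₁/∂z − ∂F₃/∂x = -6*x*y^2 - 36*x
(∇×F)₃ = ∂F₂/∂x − ∂F₁/∂y = 0
∇×F = (6*x^2*y, -6*x*y^2 - 36*x, 0)
At (1, -3, 1): (-18, -90, 0).

(-18, -90, 0)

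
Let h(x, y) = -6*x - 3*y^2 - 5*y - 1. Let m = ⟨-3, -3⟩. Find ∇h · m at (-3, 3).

∂h/∂x = -6
∂h/∂y = -6*y - 5
∇h at (-3, 3) = (-6, -23)
∇h · m = (-6)(-3) + (-23)(-3) = 87

87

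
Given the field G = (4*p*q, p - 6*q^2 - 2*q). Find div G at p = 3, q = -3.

∂G₁/∂p = 4*q
∂G₂/∂q = -12*q - 2
∇·G = -8*q - 2
At (3, -3): 22.

22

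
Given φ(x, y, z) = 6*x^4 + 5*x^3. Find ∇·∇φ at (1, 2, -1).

∂²φ/∂x² = 6*x*(12*x + 5)
∂²φ/∂y² = 0
∂²φ/∂z² = 0
∇²φ = 72*x^2 + 30*x
At (1, 2, -1): 102.

102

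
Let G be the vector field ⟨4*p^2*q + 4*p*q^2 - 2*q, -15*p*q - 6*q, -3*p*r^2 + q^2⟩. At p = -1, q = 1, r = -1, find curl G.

(2, 3, -9)

(∇×G)₁ = ∂G₃/∂q − ∂G₂/∂r = 2*q
(∇×G)₂ = ∂G₁/∂r − ∂G₃/∂p = 3*r^2
(∇×G)₃ = ∂G₂/∂p − ∂G₁/∂q = -4*p^2 - 8*p*q - 15*q + 2
∇×G = (2*q, 3*r^2, -4*p^2 - 8*p*q - 15*q + 2)
At (-1, 1, -1): (2, 3, -9).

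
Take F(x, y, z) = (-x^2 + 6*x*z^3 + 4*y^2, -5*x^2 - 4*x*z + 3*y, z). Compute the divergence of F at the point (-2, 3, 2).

56

∂F₁/∂x = -2*x + 6*z^3
∂F₂/∂y = 3
∂F₃/∂z = 1
∇·F = -2*x + 6*z^3 + 4
At (-2, 3, 2): 56.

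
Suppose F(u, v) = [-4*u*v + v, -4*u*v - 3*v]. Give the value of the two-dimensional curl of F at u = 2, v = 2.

-1

∂F₂/∂u = -4*v
∂F₁/∂v = -4*u + 1
Scalar curl = 4*u - 4*v - 1
At (2, 2): -1.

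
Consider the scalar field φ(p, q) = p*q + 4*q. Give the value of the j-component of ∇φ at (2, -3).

6

(∇φ)_2 = ∂φ/∂q = p + 4
At (2, -3): 6.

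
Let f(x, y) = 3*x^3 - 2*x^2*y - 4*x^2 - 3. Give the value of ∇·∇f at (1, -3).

∂²f/∂x² = 2*(9*x - 2*y - 4)
∂²f/∂y² = 0
∇²f = 18*x - 4*y - 8
At (1, -3): 22.

22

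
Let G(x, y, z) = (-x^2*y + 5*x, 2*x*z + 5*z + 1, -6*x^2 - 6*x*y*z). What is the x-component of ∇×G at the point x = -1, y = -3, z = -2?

(∇×G)_1 = ∂G₃/∂y − ∂G₂/∂z
= -6*x*z − (2*x + 5)
= -6*x*z - 2*x - 5
At (-1, -3, -2): -15.

-15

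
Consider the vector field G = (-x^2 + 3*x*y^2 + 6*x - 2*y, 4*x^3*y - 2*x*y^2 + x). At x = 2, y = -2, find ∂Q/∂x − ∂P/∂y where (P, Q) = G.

∂G₂/∂x = 12*x^2*y - 2*y^2 + 1
∂G₁/∂y = 6*x*y - 2
Scalar curl = 12*x^2*y - 6*x*y - 2*y^2 + 3
At (2, -2): -77.

-77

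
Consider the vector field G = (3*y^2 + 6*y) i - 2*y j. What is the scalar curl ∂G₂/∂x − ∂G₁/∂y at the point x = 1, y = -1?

0

∂G₂/∂x = 0
∂G₁/∂y = 6*y + 6
Scalar curl = -6*y - 6
At (1, -1): 0.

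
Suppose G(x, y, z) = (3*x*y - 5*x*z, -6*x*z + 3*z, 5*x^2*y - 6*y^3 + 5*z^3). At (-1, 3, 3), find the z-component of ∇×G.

-15

(∇×G)_3 = ∂G₂/∂x − ∂G₁/∂y
= -6*z − (3*x)
= -3*x - 6*z
At (-1, 3, 3): -15.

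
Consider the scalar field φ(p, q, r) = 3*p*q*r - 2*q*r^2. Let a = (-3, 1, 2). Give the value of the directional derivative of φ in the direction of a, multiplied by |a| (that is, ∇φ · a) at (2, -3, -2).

∂φ/∂p = 3*q*r
∂φ/∂q = 3*p*r - 2*r^2
∂φ/∂r = 3*p*q - 4*q*r
∇φ at (2, -3, -2) = (18, -20, -42)
∇φ · a = (18)(-3) + (-20)(1) + (-42)(2) = -158

-158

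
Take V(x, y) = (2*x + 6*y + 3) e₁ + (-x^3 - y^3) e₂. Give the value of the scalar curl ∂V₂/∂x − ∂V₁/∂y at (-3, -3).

∂V₂/∂x = -3*x^2
∂V₁/∂y = 6
Scalar curl = -3*x^2 - 6
At (-3, -3): -33.

-33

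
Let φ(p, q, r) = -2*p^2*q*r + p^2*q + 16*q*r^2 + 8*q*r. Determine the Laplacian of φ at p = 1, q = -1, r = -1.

∂²φ/∂p² = 2*q*(-2*r + 1)
∂²φ/∂q² = 0
∂²φ/∂r² = 32*q
∇²φ = -4*q*r + 34*q
At (1, -1, -1): -38.

-38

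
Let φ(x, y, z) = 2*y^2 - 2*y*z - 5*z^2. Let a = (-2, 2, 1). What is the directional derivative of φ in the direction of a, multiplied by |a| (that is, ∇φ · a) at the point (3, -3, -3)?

24

∂φ/∂x = 0
∂φ/∂y = 4*y - 2*z
∂φ/∂z = -2*y - 10*z
∇φ at (3, -3, -3) = (0, -6, 36)
∇φ · a = (0)(-2) + (-6)(2) + (36)(1) = 24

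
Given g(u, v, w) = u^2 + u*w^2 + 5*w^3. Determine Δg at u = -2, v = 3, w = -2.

-62

∂²g/∂u² = 2
∂²g/∂v² = 0
∂²g/∂w² = 2*(u + 15*w)
∇²g = 2*u + 30*w + 2
At (-2, 3, -2): -62.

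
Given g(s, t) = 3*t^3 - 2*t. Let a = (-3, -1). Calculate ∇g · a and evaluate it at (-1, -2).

∂g/∂s = 0
∂g/∂t = 9*t^2 - 2
∇g at (-1, -2) = (0, 34)
∇g · a = (0)(-3) + (34)(-1) = -34

-34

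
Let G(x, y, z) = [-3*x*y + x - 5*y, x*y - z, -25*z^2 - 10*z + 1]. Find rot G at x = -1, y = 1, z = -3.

(1, 0, 3)

(∇×G)₁ = ∂G₃/∂y − ∂G₂/∂z = 1
(∇×G)₂ = ∂G₁/∂z − ∂G₃/∂x = 0
(∇×G)₃ = ∂G₂/∂x − ∂G₁/∂y = 3*x + y + 5
∇×G = (1, 0, 3*x + y + 5)
At (-1, 1, -3): (1, 0, 3).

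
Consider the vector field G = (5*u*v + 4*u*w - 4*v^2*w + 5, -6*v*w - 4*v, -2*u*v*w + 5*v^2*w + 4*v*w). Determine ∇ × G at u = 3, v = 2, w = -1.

(-6, -8, -31)

(∇×G)₁ = ∂G₃/∂v − ∂G₂/∂w = -2*u*w + 10*v*w + 6*v + 4*w
(∇×G)₂ = ∂G₁/∂w − ∂G₃/∂u = 4*u - 4*v^2 + 2*v*w
(∇×G)₃ = ∂G₂/∂u − ∂G₁/∂v = -5*u + 8*v*w
∇×G = (-2*u*w + 10*v*w + 6*v + 4*w, 4*u - 4*v^2 + 2*v*w, -5*u + 8*v*w)
At (3, 2, -1): (-6, -8, -31).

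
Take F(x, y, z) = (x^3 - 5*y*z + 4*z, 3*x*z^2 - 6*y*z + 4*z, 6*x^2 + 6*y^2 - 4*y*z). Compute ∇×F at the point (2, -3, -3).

(-10, -5, 12)

(∇×F)₁ = ∂F₃/∂y − ∂F₂/∂z = -6*x*z + 18*y - 4*z - 4
(∇×F)₂ = ∂F₁/∂z − ∂F₃/∂x = -12*x - 5*y + 4
(∇×F)₃ = ∂F₂/∂x − ∂F₁/∂y = 3*z^2 + 5*z
∇×F = (-6*x*z + 18*y - 4*z - 4, -12*x - 5*y + 4, 3*z^2 + 5*z)
At (2, -3, -3): (-10, -5, 12).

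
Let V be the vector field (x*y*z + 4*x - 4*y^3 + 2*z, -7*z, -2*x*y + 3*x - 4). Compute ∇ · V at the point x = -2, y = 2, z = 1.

6

∂V₁/∂x = y*z + 4
∂V₂/∂y = 0
∂V₃/∂z = 0
∇·V = y*z + 4
At (-2, 2, 1): 6.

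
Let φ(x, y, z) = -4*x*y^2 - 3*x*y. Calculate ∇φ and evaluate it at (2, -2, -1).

∂φ/∂x = -4*y^2 - 3*y
∂φ/∂y = -8*x*y - 3*x
∂φ/∂z = 0
∇φ = (-4*y^2 - 3*y, -8*x*y - 3*x, 0)
At (2, -2, -1): (-10, 26, 0).

(-10, 26, 0)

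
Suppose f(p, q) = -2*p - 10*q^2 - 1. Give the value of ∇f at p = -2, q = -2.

(-2, 40)

∂f/∂p = -2
∂f/∂q = -20*q
∇f = (-2, -20*q)
At (-2, -2): (-2, 40).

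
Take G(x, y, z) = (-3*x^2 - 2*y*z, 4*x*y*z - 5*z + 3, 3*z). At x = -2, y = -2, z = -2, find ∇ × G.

(∇×G)₁ = ∂G₃/∂y − ∂G₂/∂z = -4*x*y + 5
(∇×G)₂ = ∂G₁/∂z − ∂G₃/∂x = -2*y
(∇×G)₃ = ∂G₂/∂x − ∂G₁/∂y = 4*y*z + 2*z
∇×G = (-4*x*y + 5, -2*y, 4*y*z + 2*z)
At (-2, -2, -2): (-11, 4, 12).

(-11, 4, 12)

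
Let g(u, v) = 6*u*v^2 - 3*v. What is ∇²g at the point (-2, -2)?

-24

∂²g/∂u² = 0
∂²g/∂v² = 12*u
∇²g = 12*u
At (-2, -2): -24.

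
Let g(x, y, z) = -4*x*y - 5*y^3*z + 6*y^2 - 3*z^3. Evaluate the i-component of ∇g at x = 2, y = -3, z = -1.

(∇g)_1 = ∂g/∂x = -4*y
At (2, -3, -1): 12.

12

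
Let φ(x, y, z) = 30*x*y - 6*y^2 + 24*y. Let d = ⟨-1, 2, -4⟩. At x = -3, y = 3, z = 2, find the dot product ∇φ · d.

-294

∂φ/∂x = 30*y
∂φ/∂y = 30*x - 12*y + 24
∂φ/∂z = 0
∇φ at (-3, 3, 2) = (90, -102, 0)
∇φ · d = (90)(-1) + (-102)(2) + (0)(-4) = -294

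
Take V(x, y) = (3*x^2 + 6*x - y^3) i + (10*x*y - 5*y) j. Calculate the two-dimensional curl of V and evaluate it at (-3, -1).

-7

∂V₂/∂x = 10*y
∂V₁/∂y = -3*y^2
Scalar curl = 3*y^2 + 10*y
At (-3, -1): -7.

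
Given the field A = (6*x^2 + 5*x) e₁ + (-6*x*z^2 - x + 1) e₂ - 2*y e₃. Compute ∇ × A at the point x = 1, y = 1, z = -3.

(∇×A)₁ = ∂A₃/∂y − ∂A₂/∂z = 12*x*z - 2
(∇×A)₂ = ∂A₁/∂z − ∂A₃/∂x = 0
(∇×A)₃ = ∂A₂/∂x − ∂A₁/∂y = -6*z^2 - 1
∇×A = (12*x*z - 2, 0, -6*z^2 - 1)
At (1, 1, -3): (-38, 0, -55).

(-38, 0, -55)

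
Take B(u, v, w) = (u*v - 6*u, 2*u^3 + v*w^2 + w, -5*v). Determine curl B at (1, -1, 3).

(∇×B)₁ = ∂B₃/∂v − ∂B₂/∂w = -2*v*w - 6
(∇×B)₂ = ∂B₁/∂w − ∂B₃/∂u = 0
(∇×B)₃ = ∂B₂/∂u − ∂B₁/∂v = 6*u^2 - u
∇×B = (-2*v*w - 6, 0, 6*u^2 - u)
At (1, -1, 3): (0, 0, 5).

(0, 0, 5)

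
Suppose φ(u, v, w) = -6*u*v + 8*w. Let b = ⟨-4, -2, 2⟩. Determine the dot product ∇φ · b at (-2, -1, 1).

-32

∂φ/∂u = -6*v
∂φ/∂v = -6*u
∂φ/∂w = 8
∇φ at (-2, -1, 1) = (6, 12, 8)
∇φ · b = (6)(-4) + (12)(-2) + (8)(2) = -32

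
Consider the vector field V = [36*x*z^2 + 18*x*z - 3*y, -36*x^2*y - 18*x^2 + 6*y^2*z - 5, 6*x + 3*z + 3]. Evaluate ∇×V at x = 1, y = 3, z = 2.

(∇×V)₁ = ∂V₃/∂y − ∂V₂/∂z = -6*y^2
(∇×V)₂ = ∂V₁/∂z − ∂V₃/∂x = 72*x*z + 18*x - 6
(∇×V)₃ = ∂V₂/∂x − ∂V₁/∂y = -72*x*y - 36*x + 3
∇×V = (-6*y^2, 72*x*z + 18*x - 6, -72*x*y - 36*x + 3)
At (1, 3, 2): (-54, 156, -249).

(-54, 156, -249)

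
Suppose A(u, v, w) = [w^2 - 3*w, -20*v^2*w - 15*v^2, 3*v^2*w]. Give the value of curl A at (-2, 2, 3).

(116, 3, 0)

(∇×A)₁ = ∂A₃/∂v − ∂A₂/∂w = 20*v^2 + 6*v*w
(∇×A)₂ = ∂A₁/∂w − ∂A₃/∂u = 2*w - 3
(∇×A)₃ = ∂A₂/∂u − ∂A₁/∂v = 0
∇×A = (20*v^2 + 6*v*w, 2*w - 3, 0)
At (-2, 2, 3): (116, 3, 0).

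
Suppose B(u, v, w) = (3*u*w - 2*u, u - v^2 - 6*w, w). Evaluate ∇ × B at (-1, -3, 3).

(∇×B)₁ = ∂B₃/∂v − ∂B₂/∂w = 6
(∇×B)₂ = ∂B₁/∂w − ∂B₃/∂u = 3*u
(∇×B)₃ = ∂B₂/∂u − ∂B₁/∂v = 1
∇×B = (6, 3*u, 1)
At (-1, -3, 3): (6, -3, 1).

(6, -3, 1)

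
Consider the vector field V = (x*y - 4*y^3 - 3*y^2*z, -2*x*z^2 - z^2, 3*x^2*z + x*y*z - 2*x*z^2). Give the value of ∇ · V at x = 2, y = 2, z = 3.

∂V₁/∂x = y
∂V₂/∂y = 0
∂V₃/∂z = 3*x^2 + x*y - 4*x*z
∇·V = 3*x^2 + x*y - 4*x*z + y
At (2, 2, 3): -6.

-6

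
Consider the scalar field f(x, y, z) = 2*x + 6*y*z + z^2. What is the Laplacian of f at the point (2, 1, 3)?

2

∂²f/∂x² = 0
∂²f/∂y² = 0
∂²f/∂z² = 2
∇²f = 2
At (2, 1, 3): 2.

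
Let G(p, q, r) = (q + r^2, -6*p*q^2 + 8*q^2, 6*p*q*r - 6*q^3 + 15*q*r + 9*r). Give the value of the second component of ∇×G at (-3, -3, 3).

(∇×G)_2 = ∂G₁/∂r − ∂G₃/∂p
= 2*r − (6*q*r)
= -6*q*r + 2*r
At (-3, -3, 3): 60.

60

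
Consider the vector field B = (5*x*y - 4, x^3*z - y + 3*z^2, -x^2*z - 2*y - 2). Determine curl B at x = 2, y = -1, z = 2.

(∇×B)₁ = ∂B₃/∂y − ∂B₂/∂z = -x^3 - 6*z - 2
(∇×B)₂ = ∂B₁/∂z − ∂B₃/∂x = 2*x*z
(∇×B)₃ = ∂B₂/∂x − ∂B₁/∂y = 3*x^2*z - 5*x
∇×B = (-x^3 - 6*z - 2, 2*x*z, 3*x^2*z - 5*x)
At (2, -1, 2): (-22, 8, 14).

(-22, 8, 14)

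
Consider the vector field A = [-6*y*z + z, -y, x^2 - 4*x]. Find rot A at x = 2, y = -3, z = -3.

(0, 19, -18)

(∇×A)₁ = ∂A₃/∂y − ∂A₂/∂z = 0
(∇×A)₂ = ∂A₁/∂z − ∂A₃/∂x = -2*x - 6*y + 5
(∇×A)₃ = ∂A₂/∂x − ∂A₁/∂y = 6*z
∇×A = (0, -2*x - 6*y + 5, 6*z)
At (2, -3, -3): (0, 19, -18).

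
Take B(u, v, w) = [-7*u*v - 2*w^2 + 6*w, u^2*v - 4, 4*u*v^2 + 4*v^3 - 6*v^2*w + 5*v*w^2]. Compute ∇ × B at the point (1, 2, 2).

(36, -18, 11)

(∇×B)₁ = ∂B₃/∂v − ∂B₂/∂w = 8*u*v + 12*v^2 - 12*v*w + 5*w^2
(∇×B)₂ = ∂B₁/∂w − ∂B₃/∂u = -4*v^2 - 4*w + 6
(∇×B)₃ = ∂B₂/∂u − ∂B₁/∂v = 2*u*v + 7*u
∇×B = (8*u*v + 12*v^2 - 12*v*w + 5*w^2, -4*v^2 - 4*w + 6, 2*u*v + 7*u)
At (1, 2, 2): (36, -18, 11).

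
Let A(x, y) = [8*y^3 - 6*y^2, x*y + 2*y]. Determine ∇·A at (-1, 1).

1

∂A₁/∂x = 0
∂A₂/∂y = x + 2
∇·A = x + 2
At (-1, 1): 1.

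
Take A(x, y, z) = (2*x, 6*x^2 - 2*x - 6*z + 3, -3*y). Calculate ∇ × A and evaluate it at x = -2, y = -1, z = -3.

(3, 0, -26)

(∇×A)₁ = ∂A₃/∂y − ∂A₂/∂z = 3
(∇×A)₂ = ∂A₁/∂z − ∂A₃/∂x = 0
(∇×A)₃ = ∂A₂/∂x − ∂A₁/∂y = 12*x - 2
∇×A = (3, 0, 12*x - 2)
At (-2, -1, -3): (3, 0, -26).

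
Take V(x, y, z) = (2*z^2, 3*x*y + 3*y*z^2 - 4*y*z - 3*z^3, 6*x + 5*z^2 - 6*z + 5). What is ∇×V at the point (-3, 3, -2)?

(∇×V)₁ = ∂V₃/∂y − ∂V₂/∂z = -6*y*z + 4*y + 9*z^2
(∇×V)₂ = ∂V₁/∂z − ∂V₃/∂x = 4*z - 6
(∇×V)₃ = ∂V₂/∂x − ∂V₁/∂y = 3*y
∇×V = (-6*y*z + 4*y + 9*z^2, 4*z - 6, 3*y)
At (-3, 3, -2): (84, -14, 9).

(84, -14, 9)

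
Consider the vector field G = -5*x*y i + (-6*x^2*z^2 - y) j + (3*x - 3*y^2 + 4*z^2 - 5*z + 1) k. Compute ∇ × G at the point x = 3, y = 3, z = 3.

(306, -3, -309)

(∇×G)₁ = ∂G₃/∂y − ∂G₂/∂z = 12*x^2*z - 6*y
(∇×G)₂ = ∂G₁/∂z − ∂G₃/∂x = -3
(∇×G)₃ = ∂G₂/∂x − ∂G₁/∂y = -12*x*z^2 + 5*x
∇×G = (12*x^2*z - 6*y, -3, -12*x*z^2 + 5*x)
At (3, 3, 3): (306, -3, -309).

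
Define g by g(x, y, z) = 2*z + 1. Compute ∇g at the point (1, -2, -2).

∂g/∂x = 0
∂g/∂y = 0
∂g/∂z = 2
∇g = (0, 0, 2)
At (1, -2, -2): (0, 0, 2).

(0, 0, 2)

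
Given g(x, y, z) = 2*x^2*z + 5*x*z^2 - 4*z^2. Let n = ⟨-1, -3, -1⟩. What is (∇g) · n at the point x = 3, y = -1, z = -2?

30

∂g/∂x = 4*x*z + 5*z^2
∂g/∂y = 0
∂g/∂z = 2*x^2 + 10*x*z - 8*z
∇g at (3, -1, -2) = (-4, 0, -26)
∇g · n = (-4)(-1) + (0)(-3) + (-26)(-1) = 30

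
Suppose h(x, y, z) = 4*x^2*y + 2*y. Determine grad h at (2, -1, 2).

(-16, 18, 0)

∂h/∂x = 8*x*y
∂h/∂y = 4*x^2 + 2
∂h/∂z = 0
∇h = (8*x*y, 4*x^2 + 2, 0)
At (2, -1, 2): (-16, 18, 0).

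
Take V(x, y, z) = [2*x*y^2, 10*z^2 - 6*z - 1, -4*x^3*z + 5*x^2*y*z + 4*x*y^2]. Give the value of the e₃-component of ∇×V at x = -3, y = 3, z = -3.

(∇×V)_3 = ∂V₂/∂x − ∂V₁/∂y
= 0 − (4*x*y)
= -4*x*y
At (-3, 3, -3): 36.

36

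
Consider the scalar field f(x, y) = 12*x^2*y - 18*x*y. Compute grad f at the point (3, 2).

(108, 54)

∂f/∂x = 24*x*y - 18*y
∂f/∂y = 12*x^2 - 18*x
∇f = (24*x*y - 18*y, 12*x^2 - 18*x)
At (3, 2): (108, 54).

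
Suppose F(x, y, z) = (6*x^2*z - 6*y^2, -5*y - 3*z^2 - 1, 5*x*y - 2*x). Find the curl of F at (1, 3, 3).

(∇×F)₁ = ∂F₃/∂y − ∂F₂/∂z = 5*x + 6*z
(∇×F)₂ = ∂F₁/∂z − ∂F₃/∂x = 6*x^2 - 5*y + 2
(∇×F)₃ = ∂F₂/∂x − ∂F₁/∂y = 12*y
∇×F = (5*x + 6*z, 6*x^2 - 5*y + 2, 12*y)
At (1, 3, 3): (23, -7, 36).

(23, -7, 36)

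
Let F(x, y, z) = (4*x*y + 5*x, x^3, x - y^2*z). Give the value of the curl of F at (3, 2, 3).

(∇×F)₁ = ∂F₃/∂y − ∂F₂/∂z = -2*y*z
(∇×F)₂ = ∂F₁/∂z − ∂F₃/∂x = -1
(∇×F)₃ = ∂F₂/∂x − ∂F₁/∂y = 3*x^2 - 4*x
∇×F = (-2*y*z, -1, 3*x^2 - 4*x)
At (3, 2, 3): (-12, -1, 15).

(-12, -1, 15)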